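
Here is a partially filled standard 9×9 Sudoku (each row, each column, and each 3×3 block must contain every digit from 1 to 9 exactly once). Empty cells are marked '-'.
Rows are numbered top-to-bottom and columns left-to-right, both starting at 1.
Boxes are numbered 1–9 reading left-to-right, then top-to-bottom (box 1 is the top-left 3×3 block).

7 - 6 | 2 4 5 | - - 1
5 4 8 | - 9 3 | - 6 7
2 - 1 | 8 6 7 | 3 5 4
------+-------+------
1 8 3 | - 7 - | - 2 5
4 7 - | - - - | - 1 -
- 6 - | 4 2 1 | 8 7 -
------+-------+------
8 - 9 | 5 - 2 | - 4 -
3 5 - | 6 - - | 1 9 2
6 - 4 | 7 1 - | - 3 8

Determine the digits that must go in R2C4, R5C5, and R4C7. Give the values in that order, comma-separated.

For R2C4:
  Row 2 already contains {3, 4, 5, 6, 7, 8, 9}.
  Column 4 already contains {2, 4, 5, 6, 7, 8}.
  Its 3×3 block (box 2) already contains {2, 3, 4, 5, 6, 7, 8, 9}.
  The only value from 1–9 not eliminated is 1, so R2C4 = 1.
For R5C5:
  Consider where 5 can go in box 5.
  R4C4 is out (row 4 already has a 5).
  R4C6 is out (row 4 already has a 5).
  R5C4 is out (column 4 already has a 5).
  R5C6 is out (column 6 already has a 5).
  So the only cell in box 5 that can hold 5 is R5C5.
  So R5C5 = 5.
For R4C7:
  Consider where 4 can go in box 6.
  R5C7 is out (row 5 already has a 4).
  R5C9 is out (row 5 already has a 4).
  R6C9 is out (row 6 already has a 4).
  So the only cell in box 6 that can hold 4 is R4C7.
  So R4C7 = 4.

1,5,4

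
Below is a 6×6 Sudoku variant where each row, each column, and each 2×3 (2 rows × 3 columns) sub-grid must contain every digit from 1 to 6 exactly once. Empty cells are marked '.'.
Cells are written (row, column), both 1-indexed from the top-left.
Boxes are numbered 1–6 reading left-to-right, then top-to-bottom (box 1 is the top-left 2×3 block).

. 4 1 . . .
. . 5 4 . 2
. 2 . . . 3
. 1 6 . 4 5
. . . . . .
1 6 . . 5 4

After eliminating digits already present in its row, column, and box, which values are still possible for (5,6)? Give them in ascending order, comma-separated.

1,6

Row 5 already contains {}.
Column 6 already contains {2, 3, 4, 5}.
Its 2×3 block (box 6) already contains {4, 5}.
Removing those from 1–6 leaves {1, 6} as the candidates for (5,6).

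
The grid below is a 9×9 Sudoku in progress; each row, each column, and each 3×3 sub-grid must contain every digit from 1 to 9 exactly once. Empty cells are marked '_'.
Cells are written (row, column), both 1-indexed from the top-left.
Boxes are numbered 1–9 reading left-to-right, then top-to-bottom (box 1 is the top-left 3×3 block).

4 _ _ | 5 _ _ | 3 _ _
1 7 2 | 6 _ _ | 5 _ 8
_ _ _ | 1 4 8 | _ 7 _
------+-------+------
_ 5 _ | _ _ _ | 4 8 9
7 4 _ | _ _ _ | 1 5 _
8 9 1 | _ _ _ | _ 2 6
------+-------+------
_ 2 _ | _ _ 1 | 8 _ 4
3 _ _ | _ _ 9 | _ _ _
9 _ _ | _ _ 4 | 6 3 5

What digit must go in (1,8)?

6

Cell (1,8) itself could take any of {1, 6, 9} by direct elimination.
Consider where 6 can go in box 3.
(1,9) is out (column 9 already has a 6).
(2,8) is out (row 2 already has a 6).
(3,7) is out (column 7 already has a 6).
(3,9) is out (column 9 already has a 6).
So the only cell in box 3 that can hold 6 is (1,8).
Therefore (1,8) = 6.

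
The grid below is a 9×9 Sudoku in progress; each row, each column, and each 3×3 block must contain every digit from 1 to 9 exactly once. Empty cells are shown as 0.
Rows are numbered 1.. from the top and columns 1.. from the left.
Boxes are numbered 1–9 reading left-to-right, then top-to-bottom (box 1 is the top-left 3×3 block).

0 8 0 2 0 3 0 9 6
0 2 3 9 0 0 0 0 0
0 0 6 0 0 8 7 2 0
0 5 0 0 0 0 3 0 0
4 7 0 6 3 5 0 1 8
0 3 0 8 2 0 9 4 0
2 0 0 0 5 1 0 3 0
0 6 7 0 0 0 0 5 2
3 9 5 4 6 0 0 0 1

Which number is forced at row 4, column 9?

Row 4 already contains {3, 5}.
Column 9 already contains {1, 2, 6, 8}.
Its 3×3 block (box 6) already contains {1, 3, 4, 8, 9}.
The only value from 1–9 not eliminated is 7, so row 4, column 9 = 7.

7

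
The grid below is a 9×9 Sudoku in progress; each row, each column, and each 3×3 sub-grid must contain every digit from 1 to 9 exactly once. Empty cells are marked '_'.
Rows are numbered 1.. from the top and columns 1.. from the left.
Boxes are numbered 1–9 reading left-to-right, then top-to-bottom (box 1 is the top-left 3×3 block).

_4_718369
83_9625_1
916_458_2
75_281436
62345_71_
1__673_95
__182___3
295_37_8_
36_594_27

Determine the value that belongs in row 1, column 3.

Row 1 already contains {1, 3, 4, 6, 7, 8, 9}.
Column 3 already contains {1, 3, 5, 6}.
Its 3×3 block (box 1) already contains {1, 3, 4, 6, 8, 9}.
The only value from 1–9 not eliminated is 2, so row 1, column 3 = 2.

2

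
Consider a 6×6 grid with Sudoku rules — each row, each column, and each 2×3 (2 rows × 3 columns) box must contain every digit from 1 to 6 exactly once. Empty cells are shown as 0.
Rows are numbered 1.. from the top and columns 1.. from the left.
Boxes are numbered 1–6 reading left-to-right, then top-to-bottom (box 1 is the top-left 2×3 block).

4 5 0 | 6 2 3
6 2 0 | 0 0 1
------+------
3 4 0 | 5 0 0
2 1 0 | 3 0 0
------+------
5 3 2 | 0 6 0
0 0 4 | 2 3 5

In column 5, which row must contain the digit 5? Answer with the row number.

Consider where 5 can go in column 5.
row 3, column 5 is out (row 3 already has a 5).
row 4, column 5 is out (box 4 already has a 5).
So the only cell in column 5 that can hold 5 is row 2, column 5.
That is row 2.

2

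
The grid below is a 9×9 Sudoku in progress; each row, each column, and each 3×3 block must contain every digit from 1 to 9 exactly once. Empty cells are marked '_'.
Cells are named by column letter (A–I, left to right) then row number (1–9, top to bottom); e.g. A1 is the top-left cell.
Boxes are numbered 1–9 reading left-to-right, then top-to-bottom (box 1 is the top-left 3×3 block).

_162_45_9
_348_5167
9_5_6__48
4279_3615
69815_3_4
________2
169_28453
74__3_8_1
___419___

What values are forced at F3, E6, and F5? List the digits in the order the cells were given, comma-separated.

1,4,2

For F3:
  Consider where 1 can go in box 2.
  E1 is out (row 1 already has a 1).
  E2 is out (row 2 already has a 1).
  D3 is out (column D already has a 1).
  So the only cell in box 2 that can hold 1 is F3.
  So F3 = 1.
For E6:
  Consider where 4 can go in box 5.
  E4 is out (row 4 already has a 4).
  F5 is out (row 5 already has a 4).
  D6 is out (column D already has a 4).
  F6 is out (column F already has a 4).
  So the only cell in box 5 that can hold 4 is E6.
  So E6 = 4.
For F5:
  Consider where 2 can go in row 5.
  H5 is out (box 6 already has a 2).
  So the only cell in row 5 that can hold 2 is F5.
  So F5 = 2.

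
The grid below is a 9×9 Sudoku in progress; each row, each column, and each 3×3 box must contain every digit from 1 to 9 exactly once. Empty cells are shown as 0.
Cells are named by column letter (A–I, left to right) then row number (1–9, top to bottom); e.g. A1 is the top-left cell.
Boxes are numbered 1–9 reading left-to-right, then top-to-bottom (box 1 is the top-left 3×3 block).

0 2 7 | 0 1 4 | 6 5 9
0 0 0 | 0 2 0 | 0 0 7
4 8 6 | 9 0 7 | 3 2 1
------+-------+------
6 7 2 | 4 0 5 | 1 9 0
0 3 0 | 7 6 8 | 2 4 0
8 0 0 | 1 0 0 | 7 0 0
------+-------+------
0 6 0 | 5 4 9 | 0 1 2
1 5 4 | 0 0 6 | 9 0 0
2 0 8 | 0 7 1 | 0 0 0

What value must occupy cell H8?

Cell H8 itself could take any of {3, 7, 8} by direct elimination.
Consider where 7 can go in row 8.
D8 is out (column D already has a 7).
E8 is out (column E already has a 7).
I8 is out (column I already has a 7).
So the only cell in row 8 that can hold 7 is H8.
Therefore H8 = 7.

7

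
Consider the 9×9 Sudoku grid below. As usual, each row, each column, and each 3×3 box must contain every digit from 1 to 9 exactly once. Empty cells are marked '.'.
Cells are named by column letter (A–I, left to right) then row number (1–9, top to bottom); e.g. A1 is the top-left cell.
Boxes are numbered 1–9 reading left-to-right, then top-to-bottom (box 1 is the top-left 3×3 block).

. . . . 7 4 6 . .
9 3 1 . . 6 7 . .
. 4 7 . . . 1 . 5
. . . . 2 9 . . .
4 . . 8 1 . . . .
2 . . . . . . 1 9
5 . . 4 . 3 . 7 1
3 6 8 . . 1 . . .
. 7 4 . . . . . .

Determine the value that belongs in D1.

Cell D1 itself could take any of {1, 2, 3, 5, 9} by direct elimination.
Consider where 1 can go in column D.
D2 is out (row 2 already has a 1). D3 is out (row 3 already has a 1). D4 is out (box 5 already has a 1). D6 is out (row 6 already has a 1). The remaining empty cells in column D are similarly blocked.
So the only cell in column D that can hold 1 is D1.
Therefore D1 = 1.

1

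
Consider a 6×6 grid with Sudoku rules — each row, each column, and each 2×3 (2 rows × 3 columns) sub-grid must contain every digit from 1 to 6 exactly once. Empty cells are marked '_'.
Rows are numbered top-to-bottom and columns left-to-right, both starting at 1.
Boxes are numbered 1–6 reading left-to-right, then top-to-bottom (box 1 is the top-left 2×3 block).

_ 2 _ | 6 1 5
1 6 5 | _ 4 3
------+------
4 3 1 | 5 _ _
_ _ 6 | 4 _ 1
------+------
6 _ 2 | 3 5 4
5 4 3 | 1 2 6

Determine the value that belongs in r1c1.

3

Row 1 already contains {1, 2, 5, 6}.
Column 1 already contains {1, 4, 5, 6}.
Its 2×3 block (box 1) already contains {1, 2, 5, 6}.
The only value from 1–6 not eliminated is 3, so r1c1 = 3.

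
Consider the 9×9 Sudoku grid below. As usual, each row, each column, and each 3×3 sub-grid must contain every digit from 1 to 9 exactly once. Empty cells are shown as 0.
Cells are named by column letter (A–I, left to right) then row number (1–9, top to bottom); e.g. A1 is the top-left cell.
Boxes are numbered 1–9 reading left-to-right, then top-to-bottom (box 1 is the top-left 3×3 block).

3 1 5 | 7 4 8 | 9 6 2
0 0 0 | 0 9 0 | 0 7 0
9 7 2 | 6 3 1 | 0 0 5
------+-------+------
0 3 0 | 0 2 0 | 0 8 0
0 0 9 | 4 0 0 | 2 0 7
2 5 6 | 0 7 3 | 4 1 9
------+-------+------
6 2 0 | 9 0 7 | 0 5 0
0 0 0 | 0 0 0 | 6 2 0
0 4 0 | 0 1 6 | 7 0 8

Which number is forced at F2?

Cell F2 itself could take any of {2, 5} by direct elimination.
Consider where 2 can go in column F.
F4 is out (row 4 already has a 2).
F5 is out (row 5 already has a 2).
F8 is out (row 8 already has a 2).
So the only cell in column F that can hold 2 is F2.
Therefore F2 = 2.

2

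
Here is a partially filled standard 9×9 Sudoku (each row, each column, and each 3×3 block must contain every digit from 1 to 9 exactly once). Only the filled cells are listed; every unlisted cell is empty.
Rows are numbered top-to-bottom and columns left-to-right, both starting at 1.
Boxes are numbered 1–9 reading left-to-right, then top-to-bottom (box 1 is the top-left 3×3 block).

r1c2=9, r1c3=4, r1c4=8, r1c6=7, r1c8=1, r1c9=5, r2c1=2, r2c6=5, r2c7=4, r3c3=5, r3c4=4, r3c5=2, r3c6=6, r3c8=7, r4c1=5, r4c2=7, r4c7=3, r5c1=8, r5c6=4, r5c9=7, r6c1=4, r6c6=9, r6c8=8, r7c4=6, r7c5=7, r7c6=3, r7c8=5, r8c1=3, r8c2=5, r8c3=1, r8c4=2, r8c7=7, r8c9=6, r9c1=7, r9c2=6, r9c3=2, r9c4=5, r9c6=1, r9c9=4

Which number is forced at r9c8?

3

Cell r9c8 itself could take any of {3, 9} by direct elimination.
Consider where 3 can go in box 9.
r7c7 is out (row 7 already has a 3).
r7c9 is out (row 7 already has a 3).
r8c8 is out (row 8 already has a 3).
r9c7 is out (column 7 already has a 3).
So the only cell in box 9 that can hold 3 is r9c8.
Therefore r9c8 = 3.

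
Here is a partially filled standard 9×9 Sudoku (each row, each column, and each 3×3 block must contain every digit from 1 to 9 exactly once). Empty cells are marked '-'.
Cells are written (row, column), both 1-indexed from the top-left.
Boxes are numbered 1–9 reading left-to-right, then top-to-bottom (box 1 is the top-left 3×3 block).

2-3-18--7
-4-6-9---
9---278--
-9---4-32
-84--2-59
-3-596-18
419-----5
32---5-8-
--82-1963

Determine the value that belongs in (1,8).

Cell (1,8) itself could take any of {4, 9} by direct elimination.
Consider where 9 can go in row 1.
(1,2) is out (column 2 already has a 9).
(1,4) is out (box 2 already has a 9).
(1,7) is out (column 7 already has a 9).
So the only cell in row 1 that can hold 9 is (1,8).
Therefore (1,8) = 9.

9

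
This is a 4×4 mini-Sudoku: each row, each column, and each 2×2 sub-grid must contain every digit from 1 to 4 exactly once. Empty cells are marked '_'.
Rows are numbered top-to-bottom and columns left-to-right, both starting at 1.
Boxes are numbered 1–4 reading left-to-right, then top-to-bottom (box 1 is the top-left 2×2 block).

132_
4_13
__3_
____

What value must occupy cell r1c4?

Row 1 already contains {1, 2, 3}.
Column 4 already contains {3}.
Its 2×2 block (box 2) already contains {1, 2, 3}.
The only value from 1–4 not eliminated is 4, so r1c4 = 4.

4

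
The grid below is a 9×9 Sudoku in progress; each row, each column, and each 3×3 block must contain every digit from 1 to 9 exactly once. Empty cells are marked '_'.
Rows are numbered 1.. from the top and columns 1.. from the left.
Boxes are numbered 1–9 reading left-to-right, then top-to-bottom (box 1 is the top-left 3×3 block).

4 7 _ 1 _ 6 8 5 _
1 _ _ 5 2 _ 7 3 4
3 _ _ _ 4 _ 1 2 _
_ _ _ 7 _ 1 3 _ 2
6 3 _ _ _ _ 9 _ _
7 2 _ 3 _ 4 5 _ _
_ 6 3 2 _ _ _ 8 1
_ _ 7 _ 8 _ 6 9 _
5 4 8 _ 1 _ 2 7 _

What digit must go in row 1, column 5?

3

Cell row 1, column 5 itself could take any of {3, 9} by direct elimination.
Consider where 3 can go in column 5.
row 4, column 5 is out (row 4 already has a 3).
row 5, column 5 is out (row 5 already has a 3).
row 6, column 5 is out (row 6 already has a 3).
row 7, column 5 is out (row 7 already has a 3).
So the only cell in column 5 that can hold 3 is row 1, column 5.
Therefore row 1, column 5 = 3.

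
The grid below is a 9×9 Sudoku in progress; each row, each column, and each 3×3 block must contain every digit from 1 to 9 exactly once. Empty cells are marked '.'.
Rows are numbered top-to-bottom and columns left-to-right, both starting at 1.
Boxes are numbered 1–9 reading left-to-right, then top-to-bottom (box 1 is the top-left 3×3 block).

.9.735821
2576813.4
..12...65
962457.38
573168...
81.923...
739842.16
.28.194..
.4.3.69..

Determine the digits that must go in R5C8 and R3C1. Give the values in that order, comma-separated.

4,3

For R5C8:
  Consider where 4 can go in row 5.
  R5C7 is out (column 7 already has a 4).
  R5C9 is out (column 9 already has a 4).
  So the only cell in row 5 that can hold 4 is R5C8.
  So R5C8 = 4.
For R3C1:
  Consider where 3 can go in box 1.
  R1C1 is out (row 1 already has a 3).
  R1C3 is out (row 1 already has a 3).
  R3C2 is out (column 2 already has a 3).
  So the only cell in box 1 that can hold 3 is R3C1.
  So R3C1 = 3.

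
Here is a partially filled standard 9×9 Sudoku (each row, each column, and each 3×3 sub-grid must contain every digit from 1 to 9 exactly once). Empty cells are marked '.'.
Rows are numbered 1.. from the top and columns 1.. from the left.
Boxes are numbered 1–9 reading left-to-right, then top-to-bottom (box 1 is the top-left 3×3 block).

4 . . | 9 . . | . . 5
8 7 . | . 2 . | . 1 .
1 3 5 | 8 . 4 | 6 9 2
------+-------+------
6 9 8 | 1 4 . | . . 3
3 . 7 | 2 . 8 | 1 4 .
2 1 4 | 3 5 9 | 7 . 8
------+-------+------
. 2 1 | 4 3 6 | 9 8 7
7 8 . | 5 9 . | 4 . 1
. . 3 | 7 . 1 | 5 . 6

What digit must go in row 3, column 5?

Row 3 already contains {1, 2, 3, 4, 5, 6, 8, 9}.
Column 5 already contains {2, 3, 4, 5, 9}.
Its 3×3 block (box 2) already contains {2, 4, 8, 9}.
The only value from 1–9 not eliminated is 7, so row 3, column 5 = 7.

7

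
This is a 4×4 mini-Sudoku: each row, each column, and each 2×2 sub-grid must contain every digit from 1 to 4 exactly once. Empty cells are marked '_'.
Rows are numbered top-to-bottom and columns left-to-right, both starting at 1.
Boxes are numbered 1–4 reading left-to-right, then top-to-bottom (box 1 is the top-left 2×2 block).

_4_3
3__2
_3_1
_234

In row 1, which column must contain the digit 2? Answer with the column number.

1

Consider where 2 can go in row 1.
R1C3 is out (box 2 already has a 2).
So the only cell in row 1 that can hold 2 is R1C1.
That is column 1.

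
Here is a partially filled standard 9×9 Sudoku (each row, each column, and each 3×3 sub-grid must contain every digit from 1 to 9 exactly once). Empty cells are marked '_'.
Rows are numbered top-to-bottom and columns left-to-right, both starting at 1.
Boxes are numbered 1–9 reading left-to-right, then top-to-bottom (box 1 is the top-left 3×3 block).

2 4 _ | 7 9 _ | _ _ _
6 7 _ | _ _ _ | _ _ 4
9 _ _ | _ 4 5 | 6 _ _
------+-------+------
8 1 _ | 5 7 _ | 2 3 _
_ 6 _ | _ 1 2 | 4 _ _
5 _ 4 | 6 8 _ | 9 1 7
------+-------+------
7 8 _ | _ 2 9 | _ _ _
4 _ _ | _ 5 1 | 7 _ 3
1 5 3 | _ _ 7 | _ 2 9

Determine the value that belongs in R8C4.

8

Row 8 already contains {1, 3, 4, 5, 7}.
Column 4 already contains {5, 6, 7}.
Its 3×3 block (box 8) already contains {1, 2, 5, 7, 9}.
The only value from 1–9 not eliminated is 8, so R8C4 = 8.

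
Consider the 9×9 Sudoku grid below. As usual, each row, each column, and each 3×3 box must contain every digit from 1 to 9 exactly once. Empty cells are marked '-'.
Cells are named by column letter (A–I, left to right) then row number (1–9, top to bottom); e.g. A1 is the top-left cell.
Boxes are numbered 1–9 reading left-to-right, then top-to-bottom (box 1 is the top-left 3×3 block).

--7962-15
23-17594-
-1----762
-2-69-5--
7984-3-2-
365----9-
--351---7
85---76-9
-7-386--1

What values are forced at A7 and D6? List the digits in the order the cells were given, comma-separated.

6,7

For A7:
  Consider where 6 can go in row 7.
  B7 is out (column B already has a 6).
  F7 is out (column F already has a 6).
  G7 is out (column G already has a 6).
  H7 is out (column H already has a 6).
  So the only cell in row 7 that can hold 6 is A7.
  So A7 = 6.
For D6:
  Consider where 7 can go in column D.
  D3 is out (row 3 already has a 7).
  D8 is out (row 8 already has a 7).
  So the only cell in column D that can hold 7 is D6.
  So D6 = 7.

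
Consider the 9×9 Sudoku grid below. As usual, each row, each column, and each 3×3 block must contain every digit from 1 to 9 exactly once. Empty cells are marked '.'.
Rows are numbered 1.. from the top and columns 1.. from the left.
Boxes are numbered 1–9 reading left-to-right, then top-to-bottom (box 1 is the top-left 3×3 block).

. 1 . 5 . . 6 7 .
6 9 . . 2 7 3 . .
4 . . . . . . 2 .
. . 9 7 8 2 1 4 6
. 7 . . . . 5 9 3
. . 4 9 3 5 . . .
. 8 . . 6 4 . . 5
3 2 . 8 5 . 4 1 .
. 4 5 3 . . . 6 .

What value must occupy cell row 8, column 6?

Row 8 already contains {1, 2, 3, 4, 5, 8}.
Column 6 already contains {2, 4, 5, 7}.
Its 3×3 block (box 8) already contains {3, 4, 5, 6, 8}.
The only value from 1–9 not eliminated is 9, so row 8, column 6 = 9.

9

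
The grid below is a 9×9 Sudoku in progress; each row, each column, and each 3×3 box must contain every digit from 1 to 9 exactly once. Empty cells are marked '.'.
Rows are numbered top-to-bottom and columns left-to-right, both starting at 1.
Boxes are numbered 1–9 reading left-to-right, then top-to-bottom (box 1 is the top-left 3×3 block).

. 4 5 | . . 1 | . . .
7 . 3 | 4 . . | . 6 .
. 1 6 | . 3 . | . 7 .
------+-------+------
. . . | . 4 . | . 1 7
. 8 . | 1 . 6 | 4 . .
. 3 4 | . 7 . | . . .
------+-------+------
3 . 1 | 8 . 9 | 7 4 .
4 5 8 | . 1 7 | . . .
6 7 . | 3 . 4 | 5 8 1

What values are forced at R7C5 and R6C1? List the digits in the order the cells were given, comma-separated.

For R7C5:
  Consider where 5 can go in row 7.
  R7C2 is out (column 2 already has a 5).
  R7C9 is out (box 9 already has a 5).
  So the only cell in row 7 that can hold 5 is R7C5.
  So R7C5 = 5.
For R6C1:
  Consider where 1 can go in box 4.
  R4C1 is out (row 4 already has a 1).
  R4C2 is out (row 4 already has a 1).
  R4C3 is out (row 4 already has a 1).
  R5C1 is out (row 5 already has a 1).
  R5C3 is out (row 5 already has a 1).
  So the only cell in box 4 that can hold 1 is R6C1.
  So R6C1 = 1.

5,1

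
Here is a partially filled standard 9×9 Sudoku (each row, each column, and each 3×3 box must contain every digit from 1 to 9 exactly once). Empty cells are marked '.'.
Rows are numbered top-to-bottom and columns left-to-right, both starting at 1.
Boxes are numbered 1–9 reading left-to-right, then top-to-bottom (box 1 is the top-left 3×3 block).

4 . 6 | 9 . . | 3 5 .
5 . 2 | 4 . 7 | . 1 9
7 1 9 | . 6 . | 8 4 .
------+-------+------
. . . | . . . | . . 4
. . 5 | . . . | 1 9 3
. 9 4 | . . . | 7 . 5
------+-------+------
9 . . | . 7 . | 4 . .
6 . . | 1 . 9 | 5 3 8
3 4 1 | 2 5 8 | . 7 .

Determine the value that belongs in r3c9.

Row 3 already contains {1, 4, 6, 7, 8, 9}.
Column 9 already contains {3, 4, 5, 8, 9}.
Its 3×3 block (box 3) already contains {1, 3, 4, 5, 8, 9}.
The only value from 1–9 not eliminated is 2, so r3c9 = 2.

2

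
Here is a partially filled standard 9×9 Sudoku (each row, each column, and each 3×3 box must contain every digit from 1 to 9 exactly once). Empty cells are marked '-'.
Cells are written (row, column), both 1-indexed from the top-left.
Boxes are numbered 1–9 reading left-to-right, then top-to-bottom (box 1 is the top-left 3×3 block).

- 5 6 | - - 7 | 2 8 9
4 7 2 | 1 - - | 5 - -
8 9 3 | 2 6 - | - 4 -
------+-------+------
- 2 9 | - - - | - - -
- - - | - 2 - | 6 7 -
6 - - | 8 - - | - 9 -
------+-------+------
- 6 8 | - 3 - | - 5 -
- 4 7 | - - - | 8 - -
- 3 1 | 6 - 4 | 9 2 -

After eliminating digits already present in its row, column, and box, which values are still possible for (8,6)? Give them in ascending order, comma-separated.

1,2,5,9

Row 8 already contains {4, 7, 8}.
Column 6 already contains {4, 7}.
Its 3×3 block (box 8) already contains {3, 4, 6}.
Removing those from 1–9 leaves {1, 2, 5, 9} as the candidates for (8,6).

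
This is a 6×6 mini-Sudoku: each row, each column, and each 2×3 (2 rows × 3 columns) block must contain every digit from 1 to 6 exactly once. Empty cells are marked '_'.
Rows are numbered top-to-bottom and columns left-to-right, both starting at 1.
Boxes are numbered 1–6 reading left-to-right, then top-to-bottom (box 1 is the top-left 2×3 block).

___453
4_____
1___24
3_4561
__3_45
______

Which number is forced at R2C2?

Cell R2C2 itself could take any of {1, 2, 3, 5, 6} by direct elimination.
Consider where 3 can go in column 2.
R1C2 is out (row 1 already has a 3).
R3C2 is out (box 3 already has a 3).
R4C2 is out (row 4 already has a 3).
R5C2 is out (row 5 already has a 3).
R6C2 is out (box 5 already has a 3).
So the only cell in column 2 that can hold 3 is R2C2.
Therefore R2C2 = 3.

3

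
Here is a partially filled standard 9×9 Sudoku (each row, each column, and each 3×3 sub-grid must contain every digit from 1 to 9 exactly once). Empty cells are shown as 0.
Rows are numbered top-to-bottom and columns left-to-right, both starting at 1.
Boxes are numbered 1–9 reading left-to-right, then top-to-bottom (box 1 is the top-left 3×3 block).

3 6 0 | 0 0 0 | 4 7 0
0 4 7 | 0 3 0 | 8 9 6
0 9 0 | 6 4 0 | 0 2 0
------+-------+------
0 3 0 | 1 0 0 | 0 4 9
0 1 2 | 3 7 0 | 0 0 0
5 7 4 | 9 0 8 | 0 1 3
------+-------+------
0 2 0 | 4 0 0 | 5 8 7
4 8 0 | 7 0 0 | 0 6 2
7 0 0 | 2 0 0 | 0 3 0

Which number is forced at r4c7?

Cell r4c7 itself could take any of {2, 6, 7} by direct elimination.
Consider where 7 can go in row 4.
r4c1 is out (column 1 already has a 7).
r4c3 is out (column 3 already has a 7).
r4c5 is out (column 5 already has a 7).
r4c6 is out (box 5 already has a 7).
So the only cell in row 4 that can hold 7 is r4c7.
Therefore r4c7 = 7.

7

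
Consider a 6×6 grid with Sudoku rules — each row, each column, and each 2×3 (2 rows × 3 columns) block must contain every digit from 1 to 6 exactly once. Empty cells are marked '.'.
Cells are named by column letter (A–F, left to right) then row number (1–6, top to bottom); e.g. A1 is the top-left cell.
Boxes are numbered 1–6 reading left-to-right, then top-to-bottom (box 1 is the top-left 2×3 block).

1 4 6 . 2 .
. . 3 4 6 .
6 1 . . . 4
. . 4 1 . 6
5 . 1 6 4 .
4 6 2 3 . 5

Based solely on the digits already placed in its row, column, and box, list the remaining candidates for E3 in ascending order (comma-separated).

Row 3 already contains {1, 4, 6}.
Column E already contains {2, 4, 6}.
Its 2×3 block (box 4) already contains {1, 4, 6}.
Removing those from 1–6 leaves {3, 5} as the candidates for E3.

3,5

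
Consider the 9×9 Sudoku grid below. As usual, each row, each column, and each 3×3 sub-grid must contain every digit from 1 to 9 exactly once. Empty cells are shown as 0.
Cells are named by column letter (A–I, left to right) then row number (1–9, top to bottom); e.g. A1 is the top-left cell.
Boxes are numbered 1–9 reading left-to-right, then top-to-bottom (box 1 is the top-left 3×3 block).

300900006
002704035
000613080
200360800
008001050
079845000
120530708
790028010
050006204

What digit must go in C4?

Cell C4 itself could take any of {1, 4, 5} by direct elimination.
Consider where 5 can go in box 4.
B4 is out (column B already has a 5).
A5 is out (row 5 already has a 5).
B5 is out (row 5 already has a 5).
A6 is out (row 6 already has a 5).
So the only cell in box 4 that can hold 5 is C4.
Therefore C4 = 5.

5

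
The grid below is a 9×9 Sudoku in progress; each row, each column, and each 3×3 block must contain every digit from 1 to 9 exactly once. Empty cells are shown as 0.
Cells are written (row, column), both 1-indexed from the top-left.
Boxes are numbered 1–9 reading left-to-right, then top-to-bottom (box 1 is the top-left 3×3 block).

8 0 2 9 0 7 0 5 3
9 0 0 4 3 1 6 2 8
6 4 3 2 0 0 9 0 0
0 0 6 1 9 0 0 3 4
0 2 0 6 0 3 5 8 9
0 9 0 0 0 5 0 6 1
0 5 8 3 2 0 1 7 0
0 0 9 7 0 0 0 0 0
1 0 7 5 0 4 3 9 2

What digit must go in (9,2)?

6

Row 9 already contains {1, 2, 3, 4, 5, 7, 9}.
Column 2 already contains {2, 4, 5, 9}.
Its 3×3 block (box 7) already contains {1, 5, 7, 8, 9}.
The only value from 1–9 not eliminated is 6, so (9,2) = 6.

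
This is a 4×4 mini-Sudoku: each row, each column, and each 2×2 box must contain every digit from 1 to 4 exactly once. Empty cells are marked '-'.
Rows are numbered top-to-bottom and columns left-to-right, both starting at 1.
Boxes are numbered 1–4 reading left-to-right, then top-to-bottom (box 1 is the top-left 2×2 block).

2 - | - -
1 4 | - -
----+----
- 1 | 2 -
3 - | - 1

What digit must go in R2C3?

Row 2 already contains {1, 4}.
Column 3 already contains {2}.
Its 2×2 block (box 2) already contains {}.
The only value from 1–4 not eliminated is 3, so R2C3 = 3.

3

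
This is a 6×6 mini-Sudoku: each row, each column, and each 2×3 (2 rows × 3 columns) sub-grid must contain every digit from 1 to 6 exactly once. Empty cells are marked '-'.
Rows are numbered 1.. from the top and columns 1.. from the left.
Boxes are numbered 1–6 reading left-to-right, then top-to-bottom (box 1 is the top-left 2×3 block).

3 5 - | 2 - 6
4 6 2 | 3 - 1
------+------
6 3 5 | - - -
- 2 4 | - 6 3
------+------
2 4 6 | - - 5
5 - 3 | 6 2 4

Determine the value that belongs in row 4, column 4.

Cell row 4, column 4 itself could take any of {1, 5} by direct elimination.
Consider where 5 can go in box 4.
row 3, column 4 is out (row 3 already has a 5).
row 3, column 5 is out (row 3 already has a 5).
row 3, column 6 is out (row 3 already has a 5).
So the only cell in box 4 that can hold 5 is row 4, column 4.
Therefore row 4, column 4 = 5.

5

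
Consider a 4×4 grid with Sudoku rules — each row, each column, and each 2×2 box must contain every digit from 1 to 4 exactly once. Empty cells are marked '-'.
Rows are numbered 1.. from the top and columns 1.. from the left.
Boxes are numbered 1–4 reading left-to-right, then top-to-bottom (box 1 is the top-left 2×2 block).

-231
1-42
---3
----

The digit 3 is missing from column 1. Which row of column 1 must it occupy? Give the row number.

4

Consider where 3 can go in column 1.
row 1, column 1 is out (row 1 already has a 3).
row 3, column 1 is out (row 3 already has a 3).
So the only cell in column 1 that can hold 3 is row 4, column 1.
That is row 4.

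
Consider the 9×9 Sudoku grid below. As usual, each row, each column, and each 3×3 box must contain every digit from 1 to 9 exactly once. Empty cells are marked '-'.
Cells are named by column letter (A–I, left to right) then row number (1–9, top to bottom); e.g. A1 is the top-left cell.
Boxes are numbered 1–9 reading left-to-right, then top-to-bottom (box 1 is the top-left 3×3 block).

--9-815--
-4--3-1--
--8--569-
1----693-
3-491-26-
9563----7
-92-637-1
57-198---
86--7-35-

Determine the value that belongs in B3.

Cell B3 itself could take any of {1, 2, 3} by direct elimination.
Consider where 1 can go in column B.
B1 is out (row 1 already has a 1).
B4 is out (row 4 already has a 1).
B5 is out (row 5 already has a 1).
So the only cell in column B that can hold 1 is B3.
Therefore B3 = 1.

1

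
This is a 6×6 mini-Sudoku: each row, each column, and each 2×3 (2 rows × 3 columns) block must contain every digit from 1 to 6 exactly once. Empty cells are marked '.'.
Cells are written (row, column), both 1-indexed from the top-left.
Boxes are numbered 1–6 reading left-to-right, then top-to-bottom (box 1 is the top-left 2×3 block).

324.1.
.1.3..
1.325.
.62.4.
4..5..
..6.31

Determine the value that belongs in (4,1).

5

Row 4 already contains {2, 4, 6}.
Column 1 already contains {1, 3, 4}.
Its 2×3 block (box 3) already contains {1, 2, 3, 6}.
The only value from 1–6 not eliminated is 5, so (4,1) = 5.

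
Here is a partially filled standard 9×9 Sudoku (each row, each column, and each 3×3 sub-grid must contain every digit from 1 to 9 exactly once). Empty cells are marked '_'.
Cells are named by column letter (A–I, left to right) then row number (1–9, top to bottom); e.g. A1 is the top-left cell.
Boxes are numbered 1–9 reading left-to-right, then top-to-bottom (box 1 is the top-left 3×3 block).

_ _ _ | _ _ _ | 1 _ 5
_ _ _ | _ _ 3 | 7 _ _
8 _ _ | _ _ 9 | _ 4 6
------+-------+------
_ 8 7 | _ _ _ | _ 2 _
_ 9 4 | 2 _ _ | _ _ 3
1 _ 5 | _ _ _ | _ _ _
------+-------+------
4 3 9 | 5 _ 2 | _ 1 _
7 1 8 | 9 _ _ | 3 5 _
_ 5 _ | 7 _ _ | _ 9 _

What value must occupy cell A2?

5

Cell A2 itself could take any of {2, 5, 6, 9} by direct elimination.
Consider where 5 can go in box 1.
A1 is out (row 1 already has a 5). B1 is out (row 1 already has a 5). C1 is out (row 1 already has a 5). B2 is out (column B already has a 5). The remaining empty cells in box 1 are similarly blocked.
So the only cell in box 1 that can hold 5 is A2.
Therefore A2 = 5.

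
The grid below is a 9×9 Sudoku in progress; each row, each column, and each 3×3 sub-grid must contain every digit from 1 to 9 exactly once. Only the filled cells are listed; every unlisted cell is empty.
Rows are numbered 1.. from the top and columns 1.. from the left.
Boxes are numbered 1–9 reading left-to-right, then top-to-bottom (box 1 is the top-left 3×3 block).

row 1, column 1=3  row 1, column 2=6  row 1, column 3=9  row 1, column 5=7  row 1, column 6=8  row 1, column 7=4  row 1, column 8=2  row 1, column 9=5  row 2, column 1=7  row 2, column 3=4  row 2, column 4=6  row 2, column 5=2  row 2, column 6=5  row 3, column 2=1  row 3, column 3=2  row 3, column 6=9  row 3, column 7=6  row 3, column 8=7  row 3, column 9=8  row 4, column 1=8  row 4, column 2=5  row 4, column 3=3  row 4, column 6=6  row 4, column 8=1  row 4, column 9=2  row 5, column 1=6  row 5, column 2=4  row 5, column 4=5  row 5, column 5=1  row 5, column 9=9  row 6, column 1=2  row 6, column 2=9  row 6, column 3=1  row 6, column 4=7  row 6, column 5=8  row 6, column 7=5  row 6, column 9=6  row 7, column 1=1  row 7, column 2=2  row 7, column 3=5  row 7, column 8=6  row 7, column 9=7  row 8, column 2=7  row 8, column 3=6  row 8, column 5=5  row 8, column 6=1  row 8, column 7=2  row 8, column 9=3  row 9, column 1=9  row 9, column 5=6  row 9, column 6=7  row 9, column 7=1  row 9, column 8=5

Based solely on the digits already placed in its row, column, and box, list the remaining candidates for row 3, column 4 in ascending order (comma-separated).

Row 3 already contains {1, 2, 6, 7, 8, 9}.
Column 4 already contains {5, 6, 7}.
Its 3×3 block (box 2) already contains {2, 5, 6, 7, 8, 9}.
Removing those from 1–9 leaves {3, 4} as the candidates for row 3, column 4.

3,4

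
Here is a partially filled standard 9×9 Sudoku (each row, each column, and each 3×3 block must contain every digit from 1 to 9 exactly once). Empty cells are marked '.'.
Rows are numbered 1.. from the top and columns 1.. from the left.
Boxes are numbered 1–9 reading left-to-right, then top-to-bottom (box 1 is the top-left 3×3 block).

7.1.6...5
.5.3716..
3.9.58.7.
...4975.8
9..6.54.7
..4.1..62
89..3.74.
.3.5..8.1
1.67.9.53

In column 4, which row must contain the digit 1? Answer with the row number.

Consider where 1 can go in column 4.
row 1, column 4 is out (row 1 already has a 1).
row 3, column 4 is out (box 2 already has a 1).
row 6, column 4 is out (row 6 already has a 1).
So the only cell in column 4 that can hold 1 is row 7, column 4.
That is row 7.

7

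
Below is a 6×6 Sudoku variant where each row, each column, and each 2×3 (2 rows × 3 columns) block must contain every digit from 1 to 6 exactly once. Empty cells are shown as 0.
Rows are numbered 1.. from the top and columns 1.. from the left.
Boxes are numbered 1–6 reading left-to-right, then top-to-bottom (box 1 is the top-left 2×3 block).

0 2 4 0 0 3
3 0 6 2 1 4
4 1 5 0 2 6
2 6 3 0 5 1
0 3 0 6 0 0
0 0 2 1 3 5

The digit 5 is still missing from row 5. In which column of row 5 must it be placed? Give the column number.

Consider where 5 can go in row 5.
row 5, column 3 is out (column 3 already has a 5).
row 5, column 5 is out (column 5 already has a 5).
row 5, column 6 is out (column 6 already has a 5).
So the only cell in row 5 that can hold 5 is row 5, column 1.
That is column 1.

1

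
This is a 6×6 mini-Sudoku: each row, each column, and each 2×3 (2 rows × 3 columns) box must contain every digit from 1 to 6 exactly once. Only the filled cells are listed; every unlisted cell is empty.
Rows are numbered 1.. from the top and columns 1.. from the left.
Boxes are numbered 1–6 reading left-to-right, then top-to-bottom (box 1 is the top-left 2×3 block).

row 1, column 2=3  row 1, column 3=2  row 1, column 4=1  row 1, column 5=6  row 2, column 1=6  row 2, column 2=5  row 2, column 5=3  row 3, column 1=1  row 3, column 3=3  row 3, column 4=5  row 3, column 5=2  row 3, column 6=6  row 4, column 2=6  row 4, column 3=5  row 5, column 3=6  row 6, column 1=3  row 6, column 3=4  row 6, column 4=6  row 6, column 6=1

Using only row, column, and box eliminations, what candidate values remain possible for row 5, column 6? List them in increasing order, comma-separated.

Row 5 already contains {6}.
Column 6 already contains {1, 6}.
Its 2×3 block (box 6) already contains {1, 6}.
Removing those from 1–6 leaves {2, 3, 4, 5} as the candidates for row 5, column 6.

2,3,4,5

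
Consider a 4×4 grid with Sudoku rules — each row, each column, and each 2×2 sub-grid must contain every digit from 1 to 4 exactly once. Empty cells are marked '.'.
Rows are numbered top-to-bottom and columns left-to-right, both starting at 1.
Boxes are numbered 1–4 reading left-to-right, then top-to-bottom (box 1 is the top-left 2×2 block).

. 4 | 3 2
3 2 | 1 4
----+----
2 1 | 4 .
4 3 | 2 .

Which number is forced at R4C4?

1

Row 4 already contains {2, 3, 4}.
Column 4 already contains {2, 4}.
Its 2×2 block (box 4) already contains {2, 4}.
The only value from 1–4 not eliminated is 1, so R4C4 = 1.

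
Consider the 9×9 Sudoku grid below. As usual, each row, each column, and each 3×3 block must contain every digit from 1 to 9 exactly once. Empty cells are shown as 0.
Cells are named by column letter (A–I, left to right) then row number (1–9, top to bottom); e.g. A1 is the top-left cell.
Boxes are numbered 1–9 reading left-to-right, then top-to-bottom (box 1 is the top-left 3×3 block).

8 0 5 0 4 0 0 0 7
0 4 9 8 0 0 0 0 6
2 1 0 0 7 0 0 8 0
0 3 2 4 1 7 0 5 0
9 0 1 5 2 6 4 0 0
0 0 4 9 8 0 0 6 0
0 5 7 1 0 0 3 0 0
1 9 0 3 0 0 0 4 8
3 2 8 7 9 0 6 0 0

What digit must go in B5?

8

Cell B5 itself could take any of {7, 8} by direct elimination.
Consider where 8 can go in column B.
B1 is out (row 1 already has a 8).
B6 is out (row 6 already has a 8).
So the only cell in column B that can hold 8 is B5.
Therefore B5 = 8.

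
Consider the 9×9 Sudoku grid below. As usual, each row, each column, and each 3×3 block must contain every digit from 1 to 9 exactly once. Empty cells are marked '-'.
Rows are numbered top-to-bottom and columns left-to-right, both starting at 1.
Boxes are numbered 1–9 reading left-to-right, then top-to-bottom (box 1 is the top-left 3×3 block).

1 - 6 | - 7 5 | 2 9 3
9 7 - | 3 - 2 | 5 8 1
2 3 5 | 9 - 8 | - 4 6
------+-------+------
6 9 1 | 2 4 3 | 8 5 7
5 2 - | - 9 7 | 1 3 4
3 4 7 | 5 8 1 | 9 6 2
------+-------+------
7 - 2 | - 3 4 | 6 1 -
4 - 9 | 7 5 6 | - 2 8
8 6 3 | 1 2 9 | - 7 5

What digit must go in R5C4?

Row 5 already contains {1, 2, 3, 4, 5, 7, 9}.
Column 4 already contains {1, 2, 3, 5, 7, 9}.
Its 3×3 block (box 5) already contains {1, 2, 3, 4, 5, 7, 8, 9}.
The only value from 1–9 not eliminated is 6, so R5C4 = 6.

6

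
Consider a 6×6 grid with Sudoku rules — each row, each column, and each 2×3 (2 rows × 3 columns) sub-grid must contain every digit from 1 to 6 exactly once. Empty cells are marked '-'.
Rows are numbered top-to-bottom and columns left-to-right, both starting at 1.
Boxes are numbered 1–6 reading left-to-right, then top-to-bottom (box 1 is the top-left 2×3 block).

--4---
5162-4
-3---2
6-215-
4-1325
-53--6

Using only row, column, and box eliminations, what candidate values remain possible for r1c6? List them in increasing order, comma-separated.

Row 1 already contains {4}.
Column 6 already contains {2, 4, 5, 6}.
Its 2×3 block (box 2) already contains {2, 4}.
Removing those from 1–6 leaves {1, 3} as the candidates for r1c6.

1,3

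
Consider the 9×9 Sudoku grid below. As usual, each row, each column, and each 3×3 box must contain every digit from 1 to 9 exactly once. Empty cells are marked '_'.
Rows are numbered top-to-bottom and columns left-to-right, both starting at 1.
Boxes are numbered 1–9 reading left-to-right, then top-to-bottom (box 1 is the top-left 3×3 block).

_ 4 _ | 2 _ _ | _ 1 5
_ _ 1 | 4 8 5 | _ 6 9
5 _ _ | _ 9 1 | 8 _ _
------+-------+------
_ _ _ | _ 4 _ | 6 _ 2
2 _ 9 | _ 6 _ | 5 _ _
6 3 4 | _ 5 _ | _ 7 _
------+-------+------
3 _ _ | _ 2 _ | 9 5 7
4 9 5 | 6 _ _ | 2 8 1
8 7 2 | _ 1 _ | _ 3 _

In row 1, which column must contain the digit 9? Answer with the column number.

1

Consider where 9 can go in row 1.
R1C3 is out (column 3 already has a 9).
R1C5 is out (column 5 already has a 9).
R1C6 is out (box 2 already has a 9).
R1C7 is out (column 7 already has a 9).
So the only cell in row 1 that can hold 9 is R1C1.
That is column 1.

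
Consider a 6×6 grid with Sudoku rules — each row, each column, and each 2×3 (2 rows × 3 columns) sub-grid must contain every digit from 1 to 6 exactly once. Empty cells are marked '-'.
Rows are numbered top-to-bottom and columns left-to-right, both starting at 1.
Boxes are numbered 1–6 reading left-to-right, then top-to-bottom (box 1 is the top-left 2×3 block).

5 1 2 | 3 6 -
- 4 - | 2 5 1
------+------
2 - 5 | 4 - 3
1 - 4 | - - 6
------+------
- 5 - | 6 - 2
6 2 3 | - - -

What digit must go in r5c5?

Cell r5c5 itself could take any of {1, 3, 4} by direct elimination.
Consider where 3 can go in box 6.
r6c4 is out (row 6 already has a 3).
r6c5 is out (row 6 already has a 3).
r6c6 is out (row 6 already has a 3).
So the only cell in box 6 that can hold 3 is r5c5.
Therefore r5c5 = 3.

3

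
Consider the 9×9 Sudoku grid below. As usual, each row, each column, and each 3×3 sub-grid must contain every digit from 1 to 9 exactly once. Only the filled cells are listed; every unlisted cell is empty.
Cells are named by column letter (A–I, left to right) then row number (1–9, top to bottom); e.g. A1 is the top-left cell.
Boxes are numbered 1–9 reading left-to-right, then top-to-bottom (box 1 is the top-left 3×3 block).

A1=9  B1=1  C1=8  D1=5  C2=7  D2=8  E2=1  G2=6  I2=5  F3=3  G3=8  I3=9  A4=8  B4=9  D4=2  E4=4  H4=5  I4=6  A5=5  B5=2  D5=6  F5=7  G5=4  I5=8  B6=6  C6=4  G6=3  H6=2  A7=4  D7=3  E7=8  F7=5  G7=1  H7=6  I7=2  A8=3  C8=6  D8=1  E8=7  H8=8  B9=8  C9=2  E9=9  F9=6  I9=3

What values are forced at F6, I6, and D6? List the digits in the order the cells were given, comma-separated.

8,1,9

For F6:
  Consider where 8 can go in box 5.
  F4 is out (row 4 already has a 8).
  E5 is out (row 5 already has a 8).
  D6 is out (column D already has a 8).
  E6 is out (column E already has a 8).
  So the only cell in box 5 that can hold 8 is F6.
  So F6 = 8.
For I6:
  Consider where 1 can go in column I.
  I1 is out (row 1 already has a 1).
  I8 is out (row 8 already has a 1).
  So the only cell in column I that can hold 1 is I6.
  So I6 = 1.
For D6:
  Row 6 already contains {2, 3, 4, 6}.
  Column D already contains {1, 2, 3, 5, 6, 8}.
  Its 3×3 block (box 5) already contains {2, 4, 6, 7}.
  The only value from 1–9 not eliminated is 9, so D6 = 9.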